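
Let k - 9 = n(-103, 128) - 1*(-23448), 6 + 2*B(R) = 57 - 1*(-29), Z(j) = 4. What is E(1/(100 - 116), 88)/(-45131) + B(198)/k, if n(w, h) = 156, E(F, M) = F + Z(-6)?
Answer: 27396221/17050852848 ≈ 0.0016067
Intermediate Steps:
E(F, M) = 4 + F (E(F, M) = F + 4 = 4 + F)
B(R) = 40 (B(R) = -3 + (57 - 1*(-29))/2 = -3 + (57 + 29)/2 = -3 + (½)*86 = -3 + 43 = 40)
k = 23613 (k = 9 + (156 - 1*(-23448)) = 9 + (156 + 23448) = 9 + 23604 = 23613)
E(1/(100 - 116), 88)/(-45131) + B(198)/k = (4 + 1/(100 - 116))/(-45131) + 40/23613 = (4 + 1/(-16))*(-1/45131) + 40*(1/23613) = (4 - 1/16)*(-1/45131) + 40/23613 = (63/16)*(-1/45131) + 40/23613 = -63/722096 + 40/23613 = 27396221/17050852848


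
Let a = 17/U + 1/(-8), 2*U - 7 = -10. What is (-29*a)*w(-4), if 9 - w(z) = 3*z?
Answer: 55825/8 ≈ 6978.1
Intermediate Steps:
U = -3/2 (U = 7/2 + (1/2)*(-10) = 7/2 - 5 = -3/2 ≈ -1.5000)
w(z) = 9 - 3*z
a = -275/24 (a = 17/(-3/2) + 1/(-8) = 17*(-2/3) + 1*(-1/8) = -34/3 - 1/8 = -275/24 ≈ -11.458)
(-29*a)*w(-4) = (-29*(-275/24))*(9 - 3*(-4)) = 7975*(9 + 12)/24 = (7975/24)*21 = 55825/8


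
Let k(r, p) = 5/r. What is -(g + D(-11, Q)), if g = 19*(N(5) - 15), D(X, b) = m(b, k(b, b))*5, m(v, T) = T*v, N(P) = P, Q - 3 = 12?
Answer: 165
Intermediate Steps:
Q = 15 (Q = 3 + 12 = 15)
D(X, b) = 25 (D(X, b) = ((5/b)*b)*5 = 5*5 = 25)
g = -190 (g = 19*(5 - 15) = 19*(-10) = -190)
-(g + D(-11, Q)) = -(-190 + 25) = -1*(-165) = 165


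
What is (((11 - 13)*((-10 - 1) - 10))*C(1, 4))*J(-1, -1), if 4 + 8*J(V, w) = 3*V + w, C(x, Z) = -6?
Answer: 252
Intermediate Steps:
J(V, w) = -½ + w/8 + 3*V/8 (J(V, w) = -½ + (3*V + w)/8 = -½ + (w + 3*V)/8 = -½ + (w/8 + 3*V/8) = -½ + w/8 + 3*V/8)
(((11 - 13)*((-10 - 1) - 10))*C(1, 4))*J(-1, -1) = (((11 - 13)*((-10 - 1) - 10))*(-6))*(-½ + (⅛)*(-1) + (3/8)*(-1)) = (-2*(-11 - 10)*(-6))*(-½ - ⅛ - 3/8) = (-2*(-21)*(-6))*(-1) = (42*(-6))*(-1) = -252*(-1) = 252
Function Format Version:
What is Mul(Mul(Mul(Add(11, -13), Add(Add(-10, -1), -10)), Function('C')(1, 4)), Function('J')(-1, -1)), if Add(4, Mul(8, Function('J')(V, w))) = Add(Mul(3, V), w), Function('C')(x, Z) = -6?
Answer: 252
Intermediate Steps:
Function('J')(V, w) = Add(Rational(-1, 2), Mul(Rational(1, 8), w), Mul(Rational(3, 8), V)) (Function('J')(V, w) = Add(Rational(-1, 2), Mul(Rational(1, 8), Add(Mul(3, V), w))) = Add(Rational(-1, 2), Mul(Rational(1, 8), Add(w, Mul(3, V)))) = Add(Rational(-1, 2), Add(Mul(Rational(1, 8), w), Mul(Rational(3, 8), V))) = Add(Rational(-1, 2), Mul(Rational(1, 8), w), Mul(Rational(3, 8), V)))
Mul(Mul(Mul(Add(11, -13), Add(Add(-10, -1), -10)), Function('C')(1, 4)), Function('J')(-1, -1)) = Mul(Mul(Mul(Add(11, -13), Add(Add(-10, -1), -10)), -6), Add(Rational(-1, 2), Mul(Rational(1, 8), -1), Mul(Rational(3, 8), -1))) = Mul(Mul(Mul(-2, Add(-11, -10)), -6), Add(Rational(-1, 2), Rational(-1, 8), Rational(-3, 8))) = Mul(Mul(Mul(-2, -21), -6), -1) = Mul(Mul(42, -6), -1) = Mul(-252, -1) = 252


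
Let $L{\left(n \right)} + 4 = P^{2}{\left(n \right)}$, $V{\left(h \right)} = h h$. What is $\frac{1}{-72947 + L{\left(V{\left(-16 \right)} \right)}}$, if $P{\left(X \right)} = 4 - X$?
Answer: $- \frac{1}{9447} \approx -0.00010585$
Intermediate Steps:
$V{\left(h \right)} = h^{2}$
$L{\left(n \right)} = -4 + \left(4 - n\right)^{2}$
$\frac{1}{-72947 + L{\left(V{\left(-16 \right)} \right)}} = \frac{1}{-72947 - \left(4 - \left(-4 + \left(-16\right)^{2}\right)^{2}\right)} = \frac{1}{-72947 - \left(4 - \left(-4 + 256\right)^{2}\right)} = \frac{1}{-72947 - \left(4 - 252^{2}\right)} = \frac{1}{-72947 + \left(-4 + 63504\right)} = \frac{1}{-72947 + 63500} = \frac{1}{-9447} = - \frac{1}{9447}$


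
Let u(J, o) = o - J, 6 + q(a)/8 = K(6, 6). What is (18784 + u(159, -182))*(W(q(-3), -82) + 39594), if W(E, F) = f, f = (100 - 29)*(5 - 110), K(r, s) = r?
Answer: 592739577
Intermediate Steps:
q(a) = 0 (q(a) = -48 + 8*6 = -48 + 48 = 0)
f = -7455 (f = 71*(-105) = -7455)
W(E, F) = -7455
(18784 + u(159, -182))*(W(q(-3), -82) + 39594) = (18784 + (-182 - 1*159))*(-7455 + 39594) = (18784 + (-182 - 159))*32139 = (18784 - 341)*32139 = 18443*32139 = 592739577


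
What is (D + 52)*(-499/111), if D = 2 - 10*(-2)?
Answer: -998/3 ≈ -332.67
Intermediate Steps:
D = 22 (D = 2 + 20 = 22)
(D + 52)*(-499/111) = (22 + 52)*(-499/111) = 74*(-499*1/111) = 74*(-499/111) = -998/3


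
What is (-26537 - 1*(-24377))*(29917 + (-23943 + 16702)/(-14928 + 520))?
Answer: -116383871790/1801 ≈ -6.4622e+7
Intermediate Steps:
(-26537 - 1*(-24377))*(29917 + (-23943 + 16702)/(-14928 + 520)) = (-26537 + 24377)*(29917 - 7241/(-14408)) = -2160*(29917 - 7241*(-1/14408)) = -2160*(29917 + 7241/14408) = -2160*431051377/14408 = -116383871790/1801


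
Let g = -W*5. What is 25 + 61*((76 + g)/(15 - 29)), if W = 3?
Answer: -3371/14 ≈ -240.79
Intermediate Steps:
g = -15 (g = -3*5 = -1*15 = -15)
25 + 61*((76 + g)/(15 - 29)) = 25 + 61*((76 - 15)/(15 - 29)) = 25 + 61*(61/(-14)) = 25 + 61*(61*(-1/14)) = 25 + 61*(-61/14) = 25 - 3721/14 = -3371/14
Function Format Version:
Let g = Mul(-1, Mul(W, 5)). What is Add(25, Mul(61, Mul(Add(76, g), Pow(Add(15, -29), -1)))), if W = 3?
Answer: Rational(-3371, 14) ≈ -240.79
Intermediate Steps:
g = -15 (g = Mul(-1, Mul(3, 5)) = Mul(-1, 15) = -15)
Add(25, Mul(61, Mul(Add(76, g), Pow(Add(15, -29), -1)))) = Add(25, Mul(61, Mul(Add(76, -15), Pow(Add(15, -29), -1)))) = Add(25, Mul(61, Mul(61, Pow(-14, -1)))) = Add(25, Mul(61, Mul(61, Rational(-1, 14)))) = Add(25, Mul(61, Rational(-61, 14))) = Add(25, Rational(-3721, 14)) = Rational(-3371, 14)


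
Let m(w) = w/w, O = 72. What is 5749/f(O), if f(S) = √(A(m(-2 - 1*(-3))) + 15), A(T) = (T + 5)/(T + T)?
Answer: 5749*√2/6 ≈ 1355.1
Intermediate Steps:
m(w) = 1
A(T) = (5 + T)/(2*T) (A(T) = (5 + T)/((2*T)) = (5 + T)*(1/(2*T)) = (5 + T)/(2*T))
f(S) = 3*√2 (f(S) = √((½)*(5 + 1)/1 + 15) = √((½)*1*6 + 15) = √(3 + 15) = √18 = 3*√2)
5749/f(O) = 5749/((3*√2)) = 5749*(√2/6) = 5749*√2/6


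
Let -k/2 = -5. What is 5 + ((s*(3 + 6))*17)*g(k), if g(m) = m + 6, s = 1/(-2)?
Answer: -1219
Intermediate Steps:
s = -½ ≈ -0.50000
k = 10 (k = -2*(-5) = 10)
g(m) = 6 + m
5 + ((s*(3 + 6))*17)*g(k) = 5 + (-(3 + 6)/2*17)*(6 + 10) = 5 + (-½*9*17)*16 = 5 - 9/2*17*16 = 5 - 153/2*16 = 5 - 1224 = -1219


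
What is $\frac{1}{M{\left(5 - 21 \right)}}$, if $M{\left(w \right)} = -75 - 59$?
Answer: $- \frac{1}{134} \approx -0.0074627$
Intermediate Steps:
$M{\left(w \right)} = -134$ ($M{\left(w \right)} = -75 - 59 = -134$)
$\frac{1}{M{\left(5 - 21 \right)}} = \frac{1}{-134} = - \frac{1}{134}$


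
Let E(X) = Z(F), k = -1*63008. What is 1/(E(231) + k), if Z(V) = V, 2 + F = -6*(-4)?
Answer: -1/62986 ≈ -1.5877e-5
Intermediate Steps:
F = 22 (F = -2 - 6*(-4) = -2 + 24 = 22)
k = -63008
E(X) = 22
1/(E(231) + k) = 1/(22 - 63008) = 1/(-62986) = -1/62986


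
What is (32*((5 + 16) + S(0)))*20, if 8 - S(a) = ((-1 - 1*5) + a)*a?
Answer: 18560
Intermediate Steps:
S(a) = 8 - a*(-6 + a) (S(a) = 8 - ((-1 - 1*5) + a)*a = 8 - ((-1 - 5) + a)*a = 8 - (-6 + a)*a = 8 - a*(-6 + a))
(32*((5 + 16) + S(0)))*20 = (32*((5 + 16) + (8 - 1*0² + 6*0)))*20 = (32*(21 + (8 - 1*0 + 0)))*20 = (32*(21 + (8 + 0 + 0)))*20 = (32*(21 + 8))*20 = (32*29)*20 = 928*20 = 18560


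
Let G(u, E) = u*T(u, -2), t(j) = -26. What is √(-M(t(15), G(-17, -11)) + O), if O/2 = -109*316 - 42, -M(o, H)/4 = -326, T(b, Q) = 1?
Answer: 2*I*√17569 ≈ 265.1*I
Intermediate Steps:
G(u, E) = u (G(u, E) = u*1 = u)
M(o, H) = 1304 (M(o, H) = -4*(-326) = 1304)
O = -68972 (O = 2*(-109*316 - 42) = 2*(-34444 - 42) = 2*(-34486) = -68972)
√(-M(t(15), G(-17, -11)) + O) = √(-1*1304 - 68972) = √(-1304 - 68972) = √(-70276) = 2*I*√17569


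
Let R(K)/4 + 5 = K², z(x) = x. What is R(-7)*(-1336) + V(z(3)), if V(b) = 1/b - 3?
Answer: -705416/3 ≈ -2.3514e+5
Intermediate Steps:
V(b) = -3 + 1/b (V(b) = 1/b - 3 = -3 + 1/b)
R(K) = -20 + 4*K²
R(-7)*(-1336) + V(z(3)) = (-20 + 4*(-7)²)*(-1336) + (-3 + 1/3) = (-20 + 4*49)*(-1336) + (-3 + ⅓) = (-20 + 196)*(-1336) - 8/3 = 176*(-1336) - 8/3 = -235136 - 8/3 = -705416/3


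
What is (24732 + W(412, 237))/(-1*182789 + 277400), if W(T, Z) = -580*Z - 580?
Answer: -113308/94611 ≈ -1.1976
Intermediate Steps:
W(T, Z) = -580 - 580*Z
(24732 + W(412, 237))/(-1*182789 + 277400) = (24732 + (-580 - 580*237))/(-1*182789 + 277400) = (24732 + (-580 - 137460))/(-182789 + 277400) = (24732 - 138040)/94611 = -113308*1/94611 = -113308/94611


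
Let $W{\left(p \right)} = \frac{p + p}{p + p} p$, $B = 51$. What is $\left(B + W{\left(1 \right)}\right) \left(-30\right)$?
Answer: $-1560$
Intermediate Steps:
$W{\left(p \right)} = p$ ($W{\left(p \right)} = \frac{2 p}{2 p} p = 2 p \frac{1}{2 p} p = 1 p = p$)
$\left(B + W{\left(1 \right)}\right) \left(-30\right) = \left(51 + 1\right) \left(-30\right) = 52 \left(-30\right) = -1560$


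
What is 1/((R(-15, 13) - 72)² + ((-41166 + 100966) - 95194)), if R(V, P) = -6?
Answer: -1/29310 ≈ -3.4118e-5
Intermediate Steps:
1/((R(-15, 13) - 72)² + ((-41166 + 100966) - 95194)) = 1/((-6 - 72)² + ((-41166 + 100966) - 95194)) = 1/((-78)² + (59800 - 95194)) = 1/(6084 - 35394) = 1/(-29310) = -1/29310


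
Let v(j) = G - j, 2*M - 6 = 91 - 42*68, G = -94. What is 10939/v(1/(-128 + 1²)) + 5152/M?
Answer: -3955947875/32934183 ≈ -120.12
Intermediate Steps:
M = -2759/2 (M = 3 + (91 - 42*68)/2 = 3 + (91 - 2856)/2 = 3 + (½)*(-2765) = 3 - 2765/2 = -2759/2 ≈ -1379.5)
v(j) = -94 - j
10939/v(1/(-128 + 1²)) + 5152/M = 10939/(-94 - 1/(-128 + 1²)) + 5152/(-2759/2) = 10939/(-94 - 1/(-128 + 1)) + 5152*(-2/2759) = 10939/(-94 - 1/(-127)) - 10304/2759 = 10939/(-94 - 1*(-1/127)) - 10304/2759 = 10939/(-94 + 1/127) - 10304/2759 = 10939/(-11937/127) - 10304/2759 = 10939*(-127/11937) - 10304/2759 = -1389253/11937 - 10304/2759 = -3955947875/32934183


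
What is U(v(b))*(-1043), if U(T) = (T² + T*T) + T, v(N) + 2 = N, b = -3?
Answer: -46935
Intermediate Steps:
v(N) = -2 + N
U(T) = T + 2*T² (U(T) = (T² + T²) + T = 2*T² + T = T + 2*T²)
U(v(b))*(-1043) = ((-2 - 3)*(1 + 2*(-2 - 3)))*(-1043) = -5*(1 + 2*(-5))*(-1043) = -5*(1 - 10)*(-1043) = -5*(-9)*(-1043) = 45*(-1043) = -46935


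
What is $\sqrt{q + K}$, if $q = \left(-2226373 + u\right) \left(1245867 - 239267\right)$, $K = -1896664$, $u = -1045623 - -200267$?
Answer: $28 i \sqrt{3943883046} \approx 1.7584 \cdot 10^{6} i$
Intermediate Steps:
$u = -845356$ ($u = -1045623 + 200267 = -845356$)
$q = -3092002411400$ ($q = \left(-2226373 - 845356\right) \left(1245867 - 239267\right) = \left(-3071729\right) 1006600 = -3092002411400$)
$\sqrt{q + K} = \sqrt{-3092002411400 - 1896664} = \sqrt{-3092004308064} = 28 i \sqrt{3943883046}$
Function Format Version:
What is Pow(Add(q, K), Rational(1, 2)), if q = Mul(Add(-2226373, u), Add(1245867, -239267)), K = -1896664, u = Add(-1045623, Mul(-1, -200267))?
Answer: Mul(28, I, Pow(3943883046, Rational(1, 2))) ≈ Mul(1.7584e+6, I)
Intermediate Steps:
u = -845356 (u = Add(-1045623, 200267) = -845356)
q = -3092002411400 (q = Mul(Add(-2226373, -845356), Add(1245867, -239267)) = Mul(-3071729, 1006600) = -3092002411400)
Pow(Add(q, K), Rational(1, 2)) = Pow(Add(-3092002411400, -1896664), Rational(1, 2)) = Pow(-3092004308064, Rational(1, 2)) = Mul(28, I, Pow(3943883046, Rational(1, 2)))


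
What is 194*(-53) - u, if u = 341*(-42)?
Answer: 4040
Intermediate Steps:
u = -14322
194*(-53) - u = 194*(-53) - 1*(-14322) = -10282 + 14322 = 4040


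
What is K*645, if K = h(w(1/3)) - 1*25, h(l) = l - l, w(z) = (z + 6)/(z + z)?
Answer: -16125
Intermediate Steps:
w(z) = (6 + z)/(2*z) (w(z) = (6 + z)/((2*z)) = (6 + z)*(1/(2*z)) = (6 + z)/(2*z))
h(l) = 0
K = -25 (K = 0 - 1*25 = 0 - 25 = -25)
K*645 = -25*645 = -16125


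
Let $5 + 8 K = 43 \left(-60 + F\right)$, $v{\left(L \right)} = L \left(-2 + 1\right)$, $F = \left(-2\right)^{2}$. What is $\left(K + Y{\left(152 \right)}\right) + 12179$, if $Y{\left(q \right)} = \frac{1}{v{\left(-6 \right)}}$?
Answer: $\frac{285061}{24} \approx 11878.0$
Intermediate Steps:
$F = 4$
$v{\left(L \right)} = - L$ ($v{\left(L \right)} = L \left(-1\right) = - L$)
$K = - \frac{2413}{8}$ ($K = - \frac{5}{8} + \frac{43 \left(-60 + 4\right)}{8} = - \frac{5}{8} + \frac{43 \left(-56\right)}{8} = - \frac{5}{8} + \frac{1}{8} \left(-2408\right) = - \frac{5}{8} - 301 = - \frac{2413}{8} \approx -301.63$)
$Y{\left(q \right)} = \frac{1}{6}$ ($Y{\left(q \right)} = \frac{1}{\left(-1\right) \left(-6\right)} = \frac{1}{6}$)
$\left(K + Y{\left(152 \right)}\right) + 12179 = \left(- \frac{2413}{8} + \frac{1}{6}\right) + 12179 = - \frac{7235}{24} + 12179 = \frac{285061}{24}$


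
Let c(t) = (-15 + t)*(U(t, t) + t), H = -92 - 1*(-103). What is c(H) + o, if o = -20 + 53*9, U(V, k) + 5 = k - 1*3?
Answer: 401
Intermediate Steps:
U(V, k) = -8 + k (U(V, k) = -5 + (k - 1*3) = -5 + (k - 3) = -5 + (-3 + k) = -8 + k)
H = 11 (H = -92 + 103 = 11)
o = 457 (o = -20 + 477 = 457)
c(t) = (-15 + t)*(-8 + 2*t) (c(t) = (-15 + t)*((-8 + t) + t) = (-15 + t)*(-8 + 2*t))
c(H) + o = (120 - 38*11 + 2*11²) + 457 = (120 - 418 + 2*121) + 457 = (120 - 418 + 242) + 457 = -56 + 457 = 401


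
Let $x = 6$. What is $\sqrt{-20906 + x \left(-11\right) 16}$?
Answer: $i \sqrt{21962} \approx 148.2 i$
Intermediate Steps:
$\sqrt{-20906 + x \left(-11\right) 16} = \sqrt{-20906 + 6 \left(-11\right) 16} = \sqrt{-20906 - 1056} = \sqrt{-21962} = i \sqrt{21962}$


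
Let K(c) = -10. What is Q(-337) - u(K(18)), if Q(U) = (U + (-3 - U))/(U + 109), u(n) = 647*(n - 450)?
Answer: 22619121/76 ≈ 2.9762e+5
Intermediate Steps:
u(n) = -291150 + 647*n (u(n) = 647*(-450 + n) = -291150 + 647*n)
Q(U) = -3/(109 + U)
Q(-337) - u(K(18)) = -3/(109 - 337) - (-291150 + 647*(-10)) = -3/(-228) - (-291150 - 6470) = -3*(-1/228) - 1*(-297620) = 1/76 + 297620 = 22619121/76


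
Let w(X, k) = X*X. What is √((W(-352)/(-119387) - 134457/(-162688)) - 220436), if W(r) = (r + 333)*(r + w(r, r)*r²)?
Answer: √13102303599283734851551054/2427854032 ≈ 1490.9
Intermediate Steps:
w(X, k) = X²
W(r) = (333 + r)*(r + r⁴) (W(r) = (r + 333)*(r + r²*r²) = (333 + r)*(r + r⁴))
√((W(-352)/(-119387) - 134457/(-162688)) - 220436) = √((-352*(333 - 352 + (-352)⁴ + 333*(-352)³)/(-119387) - 134457/(-162688)) - 220436) = √((-352*(333 - 352 + 15352201216 + 333*(-43614208))*(-1/119387) - 134457*(-1/162688)) - 220436) = √((-352*(333 - 352 + 15352201216 - 14523531264)*(-1/119387) + 134457/162688) - 220436) = √((-352*828669933*(-1/119387) + 134457/162688) - 220436) = √((-291691816416*(-1/119387) + 134457/162688) - 220436) = √((291691816416/119387 + 134457/162688) - 220436) = √(47454774281504067/19422832256 - 220436) = √(43173282830320451/19422832256) = √13102303599283734851551054/2427854032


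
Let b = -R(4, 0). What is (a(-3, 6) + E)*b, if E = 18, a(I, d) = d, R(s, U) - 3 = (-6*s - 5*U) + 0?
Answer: 504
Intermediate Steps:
R(s, U) = 3 - 6*s - 5*U (R(s, U) = 3 + ((-6*s - 5*U) + 0) = 3 + (-6*s - 5*U) = 3 - 6*s - 5*U)
b = 21 (b = -(3 - 6*4 - 5*0) = -(3 - 24 + 0) = -1*(-21) = 21)
(a(-3, 6) + E)*b = (6 + 18)*21 = 24*21 = 504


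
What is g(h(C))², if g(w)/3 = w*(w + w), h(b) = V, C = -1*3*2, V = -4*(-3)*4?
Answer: 191102976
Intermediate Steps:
V = 48 (V = 12*4 = 48)
C = -6 (C = -3*2 = -6)
h(b) = 48
g(w) = 6*w² (g(w) = 3*(w*(w + w)) = 3*(w*(2*w)) = 3*(2*w²) = 6*w²)
g(h(C))² = (6*48²)² = (6*2304)² = 13824² = 191102976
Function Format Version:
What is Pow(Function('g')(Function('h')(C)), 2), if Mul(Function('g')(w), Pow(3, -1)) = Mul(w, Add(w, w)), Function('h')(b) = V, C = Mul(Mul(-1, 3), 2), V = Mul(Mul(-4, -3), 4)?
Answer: 191102976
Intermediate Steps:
V = 48 (V = Mul(12, 4) = 48)
C = -6 (C = Mul(-3, 2) = -6)
Function('h')(b) = 48
Function('g')(w) = Mul(6, Pow(w, 2)) (Function('g')(w) = Mul(3, Mul(w, Add(w, w))) = Mul(3, Mul(w, Mul(2, w))) = Mul(3, Mul(2, Pow(w, 2))) = Mul(6, Pow(w, 2)))
Pow(Function('g')(Function('h')(C)), 2) = Pow(Mul(6, Pow(48, 2)), 2) = Pow(Mul(6, 2304), 2) = Pow(13824, 2) = 191102976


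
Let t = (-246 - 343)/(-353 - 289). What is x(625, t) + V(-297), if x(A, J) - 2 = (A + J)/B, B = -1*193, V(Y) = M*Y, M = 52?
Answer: -1913758291/123906 ≈ -15445.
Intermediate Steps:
V(Y) = 52*Y
t = 589/642 (t = -589/(-642) = -589*(-1/642) = 589/642 ≈ 0.91745)
B = -193
x(A, J) = 2 - A/193 - J/193 (x(A, J) = 2 + (A + J)/(-193) = 2 + (A + J)*(-1/193) = 2 + (-A/193 - J/193) = 2 - A/193 - J/193)
x(625, t) + V(-297) = (2 - 1/193*625 - 1/193*589/642) + 52*(-297) = (2 - 625/193 - 589/123906) - 15444 = -154027/123906 - 15444 = -1913758291/123906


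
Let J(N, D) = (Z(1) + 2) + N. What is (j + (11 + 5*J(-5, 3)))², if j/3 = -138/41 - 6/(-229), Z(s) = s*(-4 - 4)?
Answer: 257235609856/88153321 ≈ 2918.0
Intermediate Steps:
Z(s) = -8*s (Z(s) = s*(-8) = -8*s)
j = -94068/9389 (j = 3*(-138/41 - 6/(-229)) = 3*(-138*1/41 - 6*(-1/229)) = 3*(-138/41 + 6/229) = 3*(-31356/9389) = -94068/9389 ≈ -10.019)
J(N, D) = -6 + N (J(N, D) = (-8*1 + 2) + N = (-8 + 2) + N = -6 + N)
(j + (11 + 5*J(-5, 3)))² = (-94068/9389 + (11 + 5*(-6 - 5)))² = (-94068/9389 + (11 + 5*(-11)))² = (-94068/9389 + (11 - 55))² = (-94068/9389 - 44)² = (-507184/9389)² = 257235609856/88153321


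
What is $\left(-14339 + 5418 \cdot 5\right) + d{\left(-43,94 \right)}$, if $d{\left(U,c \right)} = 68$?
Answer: $12819$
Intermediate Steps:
$\left(-14339 + 5418 \cdot 5\right) + d{\left(-43,94 \right)} = \left(-14339 + 5418 \cdot 5\right) + 68 = \left(-14339 + 27090\right) + 68 = 12751 + 68 = 12819$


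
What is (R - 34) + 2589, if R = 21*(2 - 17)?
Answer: 2240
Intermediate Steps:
R = -315 (R = 21*(-15) = -315)
(R - 34) + 2589 = (-315 - 34) + 2589 = -349 + 2589 = 2240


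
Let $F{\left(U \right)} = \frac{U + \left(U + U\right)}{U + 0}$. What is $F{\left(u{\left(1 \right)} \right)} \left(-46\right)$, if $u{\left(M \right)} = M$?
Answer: $-138$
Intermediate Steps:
$F{\left(U \right)} = 3$ ($F{\left(U \right)} = \frac{U + 2 U}{U} = \frac{3 U}{U} = 3$)
$F{\left(u{\left(1 \right)} \right)} \left(-46\right) = 3 \left(-46\right) = -138$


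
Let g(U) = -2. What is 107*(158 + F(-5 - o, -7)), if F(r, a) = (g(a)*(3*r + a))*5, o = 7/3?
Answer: 47936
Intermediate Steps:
o = 7/3 (o = 7*(⅓) = 7/3 ≈ 2.3333)
F(r, a) = -30*r - 10*a (F(r, a) = -2*(3*r + a)*5 = -2*(a + 3*r)*5 = (-6*r - 2*a)*5 = -30*r - 10*a)
107*(158 + F(-5 - o, -7)) = 107*(158 + (-30*(-5 - 1*7/3) - 10*(-7))) = 107*(158 + (-30*(-5 - 7/3) + 70)) = 107*(158 + (-30*(-22/3) + 70)) = 107*(158 + (220 + 70)) = 107*(158 + 290) = 107*448 = 47936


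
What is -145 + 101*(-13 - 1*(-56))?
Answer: 4198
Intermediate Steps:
-145 + 101*(-13 - 1*(-56)) = -145 + 101*(-13 + 56) = -145 + 101*43 = -145 + 4343 = 4198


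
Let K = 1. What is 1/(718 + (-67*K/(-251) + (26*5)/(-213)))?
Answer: 53463/38368075 ≈ 0.0013934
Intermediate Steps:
1/(718 + (-67*K/(-251) + (26*5)/(-213))) = 1/(718 + (-67*1/(-251) + (26*5)/(-213))) = 1/(718 + (-67*(-1/251) + 130*(-1/213))) = 1/(718 + (67/251 - 130/213)) = 1/(718 - 18359/53463) = 1/(38368075/53463) = 53463/38368075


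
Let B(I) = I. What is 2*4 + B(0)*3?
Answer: 8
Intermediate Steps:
2*4 + B(0)*3 = 2*4 + 0*3 = 8 + 0 = 8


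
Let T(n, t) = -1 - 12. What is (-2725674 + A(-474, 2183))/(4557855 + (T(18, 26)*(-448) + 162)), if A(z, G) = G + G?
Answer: -2721308/4563841 ≈ -0.59628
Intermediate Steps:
T(n, t) = -13
A(z, G) = 2*G
(-2725674 + A(-474, 2183))/(4557855 + (T(18, 26)*(-448) + 162)) = (-2725674 + 2*2183)/(4557855 + (-13*(-448) + 162)) = (-2725674 + 4366)/(4557855 + (5824 + 162)) = -2721308/(4557855 + 5986) = -2721308/4563841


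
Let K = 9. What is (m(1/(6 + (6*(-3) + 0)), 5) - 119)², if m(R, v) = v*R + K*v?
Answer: 797449/144 ≈ 5537.8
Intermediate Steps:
m(R, v) = 9*v + R*v (m(R, v) = v*R + 9*v = R*v + 9*v = 9*v + R*v)
(m(1/(6 + (6*(-3) + 0)), 5) - 119)² = (5*(9 + 1/(6 + (6*(-3) + 0))) - 119)² = (5*(9 + 1/(6 + (-18 + 0))) - 119)² = (5*(9 + 1/(6 - 18)) - 119)² = (5*(9 + 1/(-12)) - 119)² = (5*(9 - 1/12) - 119)² = (5*(107/12) - 119)² = (535/12 - 119)² = (-893/12)² = 797449/144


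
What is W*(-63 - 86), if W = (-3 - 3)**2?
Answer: -5364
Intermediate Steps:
W = 36 (W = (-6)**2 = 36)
W*(-63 - 86) = 36*(-63 - 86) = 36*(-149) = -5364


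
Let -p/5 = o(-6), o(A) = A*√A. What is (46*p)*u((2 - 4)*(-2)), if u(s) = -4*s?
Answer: -22080*I*√6 ≈ -54085.0*I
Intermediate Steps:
o(A) = A^(3/2)
p = 30*I*√6 (p = -(-30)*I*√6 = 30*I*√6 ≈ 73.485*I)
(46*p)*u((2 - 4)*(-2)) = (46*(30*I*√6))*(-4*(2 - 4)*(-2)) = (1380*I*√6)*(-(-8)*(-2)) = (1380*I*√6)*(-4*4) = (1380*I*√6)*(-16) = -22080*I*√6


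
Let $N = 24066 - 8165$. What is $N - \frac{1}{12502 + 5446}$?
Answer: $\frac{285391147}{17948} \approx 15901.0$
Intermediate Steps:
$N = 15901$
$N - \frac{1}{12502 + 5446} = 15901 - \frac{1}{12502 + 5446} = 15901 - \frac{1}{17948} = \frac{285391147}{17948}$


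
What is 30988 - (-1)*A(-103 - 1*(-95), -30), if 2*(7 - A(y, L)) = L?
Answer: 31010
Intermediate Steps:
A(y, L) = 7 - L/2
30988 - (-1)*A(-103 - 1*(-95), -30) = 30988 - (-1)*(7 - ½*(-30)) = 30988 - (-1)*(7 + 15) = 30988 - (-1)*22 = 30988 - 1*(-22) = 30988 + 22 = 31010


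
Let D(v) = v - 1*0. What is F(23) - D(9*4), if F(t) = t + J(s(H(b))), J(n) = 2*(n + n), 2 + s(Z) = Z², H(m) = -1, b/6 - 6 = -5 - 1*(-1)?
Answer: -17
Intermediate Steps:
b = 12 (b = 36 + 6*(-5 - 1*(-1)) = 36 + 6*(-5 + 1) = 36 + 6*(-4) = 36 - 24 = 12)
s(Z) = -2 + Z²
D(v) = v (D(v) = v + 0 = v)
J(n) = 4*n (J(n) = 2*(2*n) = 4*n)
F(t) = -4 + t (F(t) = t + 4*(-2 + (-1)²) = t + 4*(-2 + 1) = t + 4*(-1) = t - 4 = -4 + t)
F(23) - D(9*4) = (-4 + 23) - 9*4 = 19 - 1*36 = 19 - 36 = -17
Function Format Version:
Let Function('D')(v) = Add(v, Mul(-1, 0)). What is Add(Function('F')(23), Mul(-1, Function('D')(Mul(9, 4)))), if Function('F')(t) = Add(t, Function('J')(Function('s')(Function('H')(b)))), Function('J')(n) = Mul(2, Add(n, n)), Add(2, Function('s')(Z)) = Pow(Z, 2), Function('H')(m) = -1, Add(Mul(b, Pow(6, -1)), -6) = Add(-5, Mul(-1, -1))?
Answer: -17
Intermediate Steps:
b = 12 (b = Add(36, Mul(6, Add(-5, Mul(-1, -1)))) = Add(36, Mul(6, Add(-5, 1))) = Add(36, Mul(6, -4)) = Add(36, -24) = 12)
Function('s')(Z) = Add(-2, Pow(Z, 2))
Function('D')(v) = v (Function('D')(v) = Add(v, 0) = v)
Function('J')(n) = Mul(4, n) (Function('J')(n) = Mul(2, Mul(2, n)) = Mul(4, n))
Function('F')(t) = Add(-4, t) (Function('F')(t) = Add(t, Mul(4, Add(-2, Pow(-1, 2)))) = Add(t, Mul(4, Add(-2, 1))) = Add(t, Mul(4, -1)) = Add(t, -4) = Add(-4, t))
Add(Function('F')(23), Mul(-1, Function('D')(Mul(9, 4)))) = Add(Add(-4, 23), Mul(-1, Mul(9, 4))) = Add(19, Mul(-1, 36)) = Add(19, -36) = -17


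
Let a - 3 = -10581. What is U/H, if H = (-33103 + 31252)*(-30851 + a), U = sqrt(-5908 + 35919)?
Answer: sqrt(30011)/76685079 ≈ 2.2591e-6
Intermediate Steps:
a = -10578 (a = 3 - 10581 = -10578)
U = sqrt(30011) ≈ 173.24
H = 76685079 (H = (-33103 + 31252)*(-30851 - 10578) = -1851*(-41429) = 76685079)
U/H = sqrt(30011)/76685079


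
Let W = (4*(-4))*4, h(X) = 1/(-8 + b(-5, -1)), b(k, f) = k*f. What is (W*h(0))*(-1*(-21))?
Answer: 448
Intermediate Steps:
b(k, f) = f*k
h(X) = -1/3 (h(X) = 1/(-8 - 1*(-5)) = 1/(-8 + 5) = 1/(-3) = -1/3)
W = -64 (W = -16*4 = -64)
(W*h(0))*(-1*(-21)) = (-64*(-1/3))*(-1*(-21)) = (64/3)*21 = 448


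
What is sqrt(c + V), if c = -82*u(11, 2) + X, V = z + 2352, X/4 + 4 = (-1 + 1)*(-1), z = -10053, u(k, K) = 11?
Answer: 13*I*sqrt(51) ≈ 92.839*I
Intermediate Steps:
X = -16 (X = -16 + 4*((-1 + 1)*(-1)) = -16 + 4*(0*(-1)) = -16 + 4*0 = -16 + 0 = -16)
V = -7701 (V = -10053 + 2352 = -7701)
c = -918 (c = -82*11 - 16 = -902 - 16 = -918)
sqrt(c + V) = sqrt(-918 - 7701) = sqrt(-8619) = 13*I*sqrt(51)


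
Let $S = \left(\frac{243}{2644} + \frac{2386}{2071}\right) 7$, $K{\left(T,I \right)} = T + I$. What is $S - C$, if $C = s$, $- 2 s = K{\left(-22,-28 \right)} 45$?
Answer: $- \frac{6112506641}{5475724} \approx -1116.3$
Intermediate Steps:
$K{\left(T,I \right)} = I + T$
$S = \frac{47682859}{5475724}$ ($S = \left(243 \cdot \frac{1}{2644} + 2386 \cdot \frac{1}{2071}\right) 7 = \left(\frac{243}{2644} + \frac{2386}{2071}\right) 7 = \frac{6811837}{5475724} \cdot 7 = \frac{47682859}{5475724} \approx 8.708$)
$s = 1125$ ($s = - \frac{\left(-28 - 22\right) 45}{2} = - \frac{\left(-50\right) 45}{2} = \left(- \frac{1}{2}\right) \left(-2250\right) = 1125$)
$C = 1125$
$S - C = \frac{47682859}{5475724} - 1125 = - \frac{6112506641}{5475724}$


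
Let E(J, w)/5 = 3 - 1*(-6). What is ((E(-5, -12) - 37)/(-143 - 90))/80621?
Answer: -8/18784693 ≈ -4.2588e-7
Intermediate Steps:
E(J, w) = 45 (E(J, w) = 5*(3 - 1*(-6)) = 5*(3 + 6) = 5*9 = 45)
((E(-5, -12) - 37)/(-143 - 90))/80621 = ((45 - 37)/(-143 - 90))/80621 = (8/(-233))*(1/80621) = (8*(-1/233))*(1/80621) = -8/233*1/80621 = -8/18784693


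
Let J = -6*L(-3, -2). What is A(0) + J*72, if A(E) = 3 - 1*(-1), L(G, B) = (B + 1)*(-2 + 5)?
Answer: 1300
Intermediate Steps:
L(G, B) = 3 + 3*B (L(G, B) = (1 + B)*3 = 3 + 3*B)
A(E) = 4 (A(E) = 3 + 1 = 4)
J = 18 (J = -6*(3 + 3*(-2)) = -6*(3 - 6) = -6*(-3) = 18)
A(0) + J*72 = 4 + 18*72 = 4 + 1296 = 1300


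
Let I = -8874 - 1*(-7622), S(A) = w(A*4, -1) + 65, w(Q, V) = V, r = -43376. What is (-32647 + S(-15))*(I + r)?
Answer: 1454114124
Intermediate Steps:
S(A) = 64 (S(A) = -1 + 65 = 64)
I = -1252 (I = -8874 + 7622 = -1252)
(-32647 + S(-15))*(I + r) = (-32647 + 64)*(-1252 - 43376) = -32583*(-44628) = 1454114124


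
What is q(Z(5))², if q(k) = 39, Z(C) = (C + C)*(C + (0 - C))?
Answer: 1521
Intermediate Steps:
Z(C) = 0 (Z(C) = (2*C)*(C - C) = (2*C)*0 = 0)
q(Z(5))² = 39² = 1521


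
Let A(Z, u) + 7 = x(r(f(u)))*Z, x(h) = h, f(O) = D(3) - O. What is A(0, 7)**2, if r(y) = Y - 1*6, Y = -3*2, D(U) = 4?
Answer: 49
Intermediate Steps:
Y = -6
f(O) = 4 - O
r(y) = -12 (r(y) = -6 - 1*6 = -6 - 6 = -12)
A(Z, u) = -7 - 12*Z
A(0, 7)**2 = (-7 - 12*0)**2 = (-7 + 0)**2 = (-7)**2 = 49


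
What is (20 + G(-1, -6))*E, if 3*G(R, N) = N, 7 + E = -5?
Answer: -216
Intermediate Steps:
E = -12 (E = -7 - 5 = -12)
G(R, N) = N/3
(20 + G(-1, -6))*E = (20 + (1/3)*(-6))*(-12) = (20 - 2)*(-12) = 18*(-12) = -216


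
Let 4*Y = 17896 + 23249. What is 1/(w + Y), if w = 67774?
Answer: 4/312241 ≈ 1.2811e-5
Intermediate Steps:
Y = 41145/4 (Y = (17896 + 23249)/4 = (1/4)*41145 = 41145/4 ≈ 10286.)
1/(w + Y) = 1/(67774 + 41145/4) = 1/(312241/4) = 4/312241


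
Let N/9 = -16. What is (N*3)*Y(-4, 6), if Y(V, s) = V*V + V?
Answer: -5184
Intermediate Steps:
Y(V, s) = V + V² (Y(V, s) = V² + V = V + V²)
N = -144 (N = 9*(-16) = -144)
(N*3)*Y(-4, 6) = (-144*3)*(-4*(1 - 4)) = -(-1728)*(-3) = -432*12 = -5184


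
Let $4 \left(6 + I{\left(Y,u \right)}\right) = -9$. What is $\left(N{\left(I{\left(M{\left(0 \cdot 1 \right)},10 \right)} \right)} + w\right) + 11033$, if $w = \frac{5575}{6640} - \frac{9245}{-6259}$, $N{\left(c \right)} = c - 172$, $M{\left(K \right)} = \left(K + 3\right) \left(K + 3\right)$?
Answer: $\frac{90226793213}{8311952} \approx 10855.0$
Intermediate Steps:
$M{\left(K \right)} = \left(3 + K\right)^{2}$ ($M{\left(K \right)} = \left(3 + K\right) \left(3 + K\right) = \left(3 + K\right)^{2}$)
$I{\left(Y,u \right)} = - \frac{33}{4}$ ($I{\left(Y,u \right)} = -6 + \frac{1}{4} \left(-9\right) = -6 - \frac{9}{4} = - \frac{33}{4}$)
$N{\left(c \right)} = -172 + c$
$w = \frac{19256145}{8311952}$ ($w = 5575 \cdot \frac{1}{6640} - - \frac{9245}{6259} = \frac{1115}{1328} + \frac{9245}{6259} = \frac{19256145}{8311952} \approx 2.3167$)
$\left(N{\left(I{\left(M{\left(0 \cdot 1 \right)},10 \right)} \right)} + w\right) + 11033 = \left(\left(-172 - \frac{33}{4}\right) + \frac{19256145}{8311952}\right) + 11033 = \left(- \frac{721}{4} + \frac{19256145}{8311952}\right) + 11033 = - \frac{1478973203}{8311952} + 11033 = \frac{90226793213}{8311952}$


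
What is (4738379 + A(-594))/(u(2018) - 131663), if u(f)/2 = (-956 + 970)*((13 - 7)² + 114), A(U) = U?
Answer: -4737785/127463 ≈ -37.170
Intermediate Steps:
u(f) = 4200 (u(f) = 2*((-956 + 970)*((13 - 7)² + 114)) = 2*(14*(6² + 114)) = 2*(14*(36 + 114)) = 2*(14*150) = 2*2100 = 4200)
(4738379 + A(-594))/(u(2018) - 131663) = (4738379 - 594)/(4200 - 131663) = 4737785/(-127463) = 4737785*(-1/127463) = -4737785/127463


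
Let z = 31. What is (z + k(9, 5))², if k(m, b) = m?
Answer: 1600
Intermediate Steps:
(z + k(9, 5))² = (31 + 9)² = 40² = 1600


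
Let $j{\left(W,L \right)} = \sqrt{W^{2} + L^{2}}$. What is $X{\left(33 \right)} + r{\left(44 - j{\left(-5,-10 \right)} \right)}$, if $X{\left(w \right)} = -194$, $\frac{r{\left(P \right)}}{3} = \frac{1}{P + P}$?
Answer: $- \frac{351268}{1811} + \frac{15 \sqrt{5}}{3622} \approx -193.95$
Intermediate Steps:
$j{\left(W,L \right)} = \sqrt{L^{2} + W^{2}}$
$r{\left(P \right)} = \frac{3}{2 P}$ ($r{\left(P \right)} = \frac{3}{P + P} = \frac{3}{2 P}$)
$X{\left(33 \right)} + r{\left(44 - j{\left(-5,-10 \right)} \right)} = -194 + \frac{3}{2 \left(44 - \sqrt{\left(-10\right)^{2} + \left(-5\right)^{2}}\right)} = -194 + \frac{3}{2 \left(44 - \sqrt{100 + 25}\right)} = -194 + \frac{3}{2 \left(44 - \sqrt{125}\right)} = -194 + \frac{3}{2 \left(44 - 5 \sqrt{5}\right)}$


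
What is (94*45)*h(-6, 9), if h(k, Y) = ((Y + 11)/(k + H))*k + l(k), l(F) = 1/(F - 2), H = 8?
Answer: -1017315/4 ≈ -2.5433e+5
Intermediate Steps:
l(F) = 1/(-2 + F)
h(k, Y) = 1/(-2 + k) + k*(11 + Y)/(8 + k) (h(k, Y) = ((Y + 11)/(k + 8))*k + 1/(-2 + k) = ((11 + Y)/(8 + k))*k + 1/(-2 + k) = k*(11 + Y)/(8 + k) + 1/(-2 + k) = 1/(-2 + k) + k*(11 + Y)/(8 + k))
(94*45)*h(-6, 9) = (94*45)*((8 - 6 - 6*(-2 - 6)*(11 + 9))/((-2 - 6)*(8 - 6))) = 4230*((8 - 6 - 6*(-8)*20)/(-8*2)) = 4230*(-⅛*½*(8 - 6 + 960)) = 4230*(-⅛*½*962) = 4230*(-481/8) = -1017315/4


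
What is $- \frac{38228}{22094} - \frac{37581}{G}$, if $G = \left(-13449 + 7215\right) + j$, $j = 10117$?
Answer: $- \frac{489376969}{42895501} \approx -11.409$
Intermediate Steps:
$G = 3883$ ($G = \left(-13449 + 7215\right) + 10117 = -6234 + 10117 = 3883$)
$- \frac{38228}{22094} - \frac{37581}{G} = - \frac{38228}{22094} - \frac{37581}{3883} = \left(-38228\right) \frac{1}{22094} - \frac{37581}{3883} = - \frac{19114}{11047} - \frac{37581}{3883} = - \frac{489376969}{42895501}$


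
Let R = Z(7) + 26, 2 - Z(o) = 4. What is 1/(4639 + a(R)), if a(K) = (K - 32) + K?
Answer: 1/4655 ≈ 0.00021482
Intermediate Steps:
Z(o) = -2 (Z(o) = 2 - 1*4 = 2 - 4 = -2)
R = 24 (R = -2 + 26 = 24)
a(K) = -32 + 2*K (a(K) = (-32 + K) + K = -32 + 2*K)
1/(4639 + a(R)) = 1/(4639 + (-32 + 2*24)) = 1/(4639 + (-32 + 48)) = 1/(4639 + 16) = 1/4655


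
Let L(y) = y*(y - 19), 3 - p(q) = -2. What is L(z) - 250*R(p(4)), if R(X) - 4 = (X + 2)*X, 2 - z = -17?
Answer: -9750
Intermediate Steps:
p(q) = 5 (p(q) = 3 - 1*(-2) = 3 + 2 = 5)
z = 19 (z = 2 - 1*(-17) = 2 + 17 = 19)
R(X) = 4 + X*(2 + X) (R(X) = 4 + (X + 2)*X = 4 + (2 + X)*X = 4 + X*(2 + X))
L(y) = y*(-19 + y)
L(z) - 250*R(p(4)) = 19*(-19 + 19) - 250*(4 + 5² + 2*5) = 19*0 - 250*(4 + 25 + 10) = 0 - 250*39 = 0 - 9750 = -9750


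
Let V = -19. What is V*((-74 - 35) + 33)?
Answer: 1444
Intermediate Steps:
V*((-74 - 35) + 33) = -19*((-74 - 35) + 33) = -19*(-109 + 33) = -19*(-76) = 1444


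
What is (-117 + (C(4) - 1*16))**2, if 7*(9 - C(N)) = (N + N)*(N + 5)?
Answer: 883600/49 ≈ 18033.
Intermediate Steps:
C(N) = 9 - 2*N*(5 + N)/7 (C(N) = 9 - (N + N)*(N + 5)/7 = 9 - 2*N*(5 + N)/7)
(-117 + (C(4) - 1*16))**2 = (-117 + ((9 - 10/7*4 - 2/7*4**2) - 1*16))**2 = (-117 + ((9 - 40/7 - 2/7*16) - 16))**2 = (-117 + ((9 - 40/7 - 32/7) - 16))**2 = (-117 + (-9/7 - 16))**2 = (-117 - 121/7)**2 = (-940/7)**2 = 883600/49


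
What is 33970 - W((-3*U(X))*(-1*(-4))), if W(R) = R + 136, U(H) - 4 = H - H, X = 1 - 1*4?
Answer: 33882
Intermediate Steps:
X = -3 (X = 1 - 4 = -3)
U(H) = 4 (U(H) = 4 + (H - H) = 4 + 0 = 4)
W(R) = 136 + R
33970 - W((-3*U(X))*(-1*(-4))) = 33970 - (136 + (-3*4)*(-1*(-4))) = 33970 - (136 - 12*4) = 33970 - (136 - 48) = 33970 - 1*88 = 33970 - 88 = 33882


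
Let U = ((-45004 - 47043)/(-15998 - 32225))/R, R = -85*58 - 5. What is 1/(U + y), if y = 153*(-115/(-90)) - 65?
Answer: 5734470/748346117 ≈ 0.0076629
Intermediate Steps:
y = 261/2 (y = 153*(-115*(-1/90)) - 65 = 153*(23/18) - 65 = 391/2 - 65 = 261/2 ≈ 130.50)
R = -4935 (R = -4930 - 5 = -4935)
U = -1109/2867235 (U = ((-45004 - 47043)/(-15998 - 32225))/(-4935) = -92047/(-48223)*(-1/4935) = -92047*(-1/48223)*(-1/4935) = (1109/581)*(-1/4935) = -1109/2867235 ≈ -0.00038678)
1/(U + y) = 1/(-1109/2867235 + 261/2) = 1/(748346117/5734470) = 5734470/748346117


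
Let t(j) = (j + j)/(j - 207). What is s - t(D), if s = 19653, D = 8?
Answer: 3910963/199 ≈ 19653.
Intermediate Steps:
t(j) = 2*j/(-207 + j) (t(j) = (2*j)/(-207 + j) = 2*j/(-207 + j))
s - t(D) = 19653 - 2*8/(-207 + 8) = 19653 - 2*8/(-199) = 19653 - 2*8*(-1)/199 = 19653 - 1*(-16/199) = 19653 + 16/199 = 3910963/199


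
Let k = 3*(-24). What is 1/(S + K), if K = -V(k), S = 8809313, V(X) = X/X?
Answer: 1/8809312 ≈ 1.1352e-7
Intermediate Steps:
k = -72
V(X) = 1
K = -1 (K = -1*1 = -1)
1/(S + K) = 1/(8809313 - 1) = 1/8809312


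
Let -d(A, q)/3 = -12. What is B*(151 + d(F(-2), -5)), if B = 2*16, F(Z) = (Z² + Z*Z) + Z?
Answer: 5984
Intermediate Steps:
F(Z) = Z + 2*Z² (F(Z) = (Z² + Z²) + Z = 2*Z² + Z = Z + 2*Z²)
B = 32
d(A, q) = 36 (d(A, q) = -3*(-12) = 36)
B*(151 + d(F(-2), -5)) = 32*(151 + 36) = 32*187 = 5984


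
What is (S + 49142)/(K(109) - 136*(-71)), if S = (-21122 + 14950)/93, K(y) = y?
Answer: 4564034/908145 ≈ 5.0257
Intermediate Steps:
S = -6172/93 (S = -6172*1/93 = -6172/93 ≈ -66.366)
(S + 49142)/(K(109) - 136*(-71)) = (-6172/93 + 49142)/(109 - 136*(-71)) = 4564034/(93*(109 + 9656)) = (4564034/93)/9765 = (4564034/93)*(1/9765) = 4564034/908145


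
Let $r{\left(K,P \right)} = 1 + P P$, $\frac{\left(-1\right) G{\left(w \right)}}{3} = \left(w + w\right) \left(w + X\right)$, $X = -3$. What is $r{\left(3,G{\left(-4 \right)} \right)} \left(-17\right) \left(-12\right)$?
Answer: $5757900$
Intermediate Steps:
$G{\left(w \right)} = - 6 w \left(-3 + w\right)$ ($G{\left(w \right)} = - 3 \left(w + w\right) \left(w - 3\right) = - 3 \cdot 2 w \left(-3 + w\right) = - 6 w \left(-3 + w\right)$)
$r{\left(K,P \right)} = 1 + P^{2}$
$r{\left(3,G{\left(-4 \right)} \right)} \left(-17\right) \left(-12\right) = \left(1 + \left(6 \left(-4\right) \left(3 - -4\right)\right)^{2}\right) \left(-17\right) \left(-12\right) = \left(1 + \left(6 \left(-4\right) \left(3 + 4\right)\right)^{2}\right) \left(-17\right) \left(-12\right) = \left(1 + \left(6 \left(-4\right) 7\right)^{2}\right) \left(-17\right) \left(-12\right) = \left(1 + \left(-168\right)^{2}\right) \left(-17\right) \left(-12\right) = \left(1 + 28224\right) \left(-17\right) \left(-12\right) = 28225 \left(-17\right) \left(-12\right) = \left(-479825\right) \left(-12\right) = 5757900$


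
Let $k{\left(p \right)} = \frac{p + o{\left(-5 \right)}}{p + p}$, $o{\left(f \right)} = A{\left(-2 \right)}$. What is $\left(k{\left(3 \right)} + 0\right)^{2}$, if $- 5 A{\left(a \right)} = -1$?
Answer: $\frac{64}{225} \approx 0.28444$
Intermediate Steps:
$A{\left(a \right)} = \frac{1}{5}$ ($A{\left(a \right)} = \left(- \frac{1}{5}\right) \left(-1\right) = \frac{1}{5}$)
$o{\left(f \right)} = \frac{1}{5}$
$k{\left(p \right)} = \frac{\frac{1}{5} + p}{2 p}$ ($k{\left(p \right)} = \frac{p + \frac{1}{5}}{p + p} = \frac{\frac{1}{5} + p}{2 p}$)
$\left(k{\left(3 \right)} + 0\right)^{2} = \left(\frac{1 + 5 \cdot 3}{10 \cdot 3} + 0\right)^{2} = \left(\frac{1}{10} \cdot \frac{1}{3} \left(1 + 15\right) + 0\right)^{2} = \left(\frac{1}{10} \cdot \frac{1}{3} \cdot 16 + 0\right)^{2} = \left(\frac{8}{15} + 0\right)^{2} = \left(\frac{8}{15}\right)^{2} = \frac{64}{225}$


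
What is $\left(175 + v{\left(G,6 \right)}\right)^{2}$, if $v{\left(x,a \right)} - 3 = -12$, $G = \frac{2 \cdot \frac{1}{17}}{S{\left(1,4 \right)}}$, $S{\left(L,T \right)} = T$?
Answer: $27556$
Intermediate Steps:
$G = \frac{1}{34}$ ($G = \frac{2 \cdot \frac{1}{17}}{4} = 2 \cdot \frac{1}{17} \cdot \frac{1}{4} = \frac{2}{17} \cdot \frac{1}{4} = \frac{1}{34} \approx 0.029412$)
$v{\left(x,a \right)} = -9$ ($v{\left(x,a \right)} = 3 - 12 = -9$)
$\left(175 + v{\left(G,6 \right)}\right)^{2} = \left(175 - 9\right)^{2} = 166^{2} = 27556$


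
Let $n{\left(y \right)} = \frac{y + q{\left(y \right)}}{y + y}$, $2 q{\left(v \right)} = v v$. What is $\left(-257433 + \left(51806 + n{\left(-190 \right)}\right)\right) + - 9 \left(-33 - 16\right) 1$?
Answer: $-205233$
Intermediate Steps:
$q{\left(v \right)} = \frac{v^{2}}{2}$ ($q{\left(v \right)} = \frac{v v}{2} = \frac{v^{2}}{2}$)
$n{\left(y \right)} = \frac{y + \frac{y^{2}}{2}}{2 y}$ ($n{\left(y \right)} = \frac{y + \frac{y^{2}}{2}}{y + y} = \frac{y + \frac{y^{2}}{2}}{2 y}$)
$\left(-257433 + \left(51806 + n{\left(-190 \right)}\right)\right) + - 9 \left(-33 - 16\right) 1 = \left(-257433 + \left(51806 + \left(\frac{1}{2} + \frac{1}{4} \left(-190\right)\right)\right)\right) + - 9 \left(-33 - 16\right) 1 = \left(-257433 + \left(51806 + \left(\frac{1}{2} - \frac{95}{2}\right)\right)\right) + \left(-9\right) \left(-49\right) 1 = \left(-257433 + \left(51806 - 47\right)\right) + 441 \cdot 1 = \left(-257433 + 51759\right) + 441 = -205674 + 441 = -205233$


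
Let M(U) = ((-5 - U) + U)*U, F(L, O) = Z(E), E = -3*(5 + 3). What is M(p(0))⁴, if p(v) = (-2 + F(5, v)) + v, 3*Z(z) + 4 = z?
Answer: 835210000/81 ≈ 1.0311e+7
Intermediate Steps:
E = -24 (E = -3*8 = -24)
Z(z) = -4/3 + z/3
F(L, O) = -28/3 (F(L, O) = -4/3 + (⅓)*(-24) = -4/3 - 8 = -28/3)
p(v) = -34/3 + v (p(v) = (-2 - 28/3) + v = -34/3 + v)
M(U) = -5*U
M(p(0))⁴ = (-5*(-34/3 + 0))⁴ = (-5*(-34/3))⁴ = (170/3)⁴ = 835210000/81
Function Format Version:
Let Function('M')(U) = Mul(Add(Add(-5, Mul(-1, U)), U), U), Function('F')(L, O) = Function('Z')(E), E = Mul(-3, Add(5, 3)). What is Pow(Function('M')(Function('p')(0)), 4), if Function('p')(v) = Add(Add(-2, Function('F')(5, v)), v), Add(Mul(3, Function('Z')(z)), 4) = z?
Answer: Rational(835210000, 81) ≈ 1.0311e+7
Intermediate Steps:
E = -24 (E = Mul(-3, 8) = -24)
Function('Z')(z) = Add(Rational(-4, 3), Mul(Rational(1, 3), z))
Function('F')(L, O) = Rational(-28, 3) (Function('F')(L, O) = Add(Rational(-4, 3), Mul(Rational(1, 3), -24)) = Add(Rational(-4, 3), -8) = Rational(-28, 3))
Function('p')(v) = Add(Rational(-34, 3), v) (Function('p')(v) = Add(Add(-2, Rational(-28, 3)), v) = Add(Rational(-34, 3), v))
Function('M')(U) = Mul(-5, U)
Pow(Function('M')(Function('p')(0)), 4) = Pow(Mul(-5, Add(Rational(-34, 3), 0)), 4) = Pow(Mul(-5, Rational(-34, 3)), 4) = Pow(Rational(170, 3), 4) = Rational(835210000, 81)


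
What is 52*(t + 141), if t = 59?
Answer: 10400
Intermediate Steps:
52*(t + 141) = 52*(59 + 141) = 52*200 = 10400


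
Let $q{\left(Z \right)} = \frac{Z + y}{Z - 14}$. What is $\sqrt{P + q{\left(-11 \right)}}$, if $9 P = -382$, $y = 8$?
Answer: $\frac{i \sqrt{9523}}{15} \approx 6.5057 i$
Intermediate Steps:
$q{\left(Z \right)} = \frac{8 + Z}{-14 + Z}$ ($q{\left(Z \right)} = \frac{Z + 8}{Z - 14} = \frac{8 + Z}{-14 + Z}$)
$P = - \frac{382}{9}$ ($P = \frac{1}{9} \left(-382\right) = - \frac{382}{9} \approx -42.444$)
$\sqrt{P + q{\left(-11 \right)}} = \sqrt{- \frac{382}{9} + \frac{8 - 11}{-14 - 11}} = \sqrt{- \frac{382}{9} + \frac{1}{-25} \left(-3\right)} = \sqrt{- \frac{382}{9} - - \frac{3}{25}} = \sqrt{- \frac{382}{9} + \frac{3}{25}} = \sqrt{- \frac{9523}{225}} = \frac{i \sqrt{9523}}{15}$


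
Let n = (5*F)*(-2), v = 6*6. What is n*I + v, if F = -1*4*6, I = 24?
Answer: 5796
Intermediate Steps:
F = -24 (F = -4*6 = -24)
v = 36
n = 240 (n = (5*(-24))*(-2) = -120*(-2) = 240)
n*I + v = 240*24 + 36 = 5760 + 36 = 5796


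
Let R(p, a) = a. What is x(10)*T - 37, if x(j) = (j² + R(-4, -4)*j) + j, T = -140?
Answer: -9837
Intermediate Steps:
x(j) = j² - 3*j (x(j) = (j² - 4*j) + j = j² - 3*j)
x(10)*T - 37 = (10*(-3 + 10))*(-140) - 37 = (10*7)*(-140) - 37 = 70*(-140) - 37 = -9800 - 37 = -9837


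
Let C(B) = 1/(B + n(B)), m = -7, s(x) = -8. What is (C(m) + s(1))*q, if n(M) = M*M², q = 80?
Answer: -22408/35 ≈ -640.23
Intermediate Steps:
n(M) = M³
C(B) = 1/(B + B³)
(C(m) + s(1))*q = (1/(-7 + (-7)³) - 8)*80 = (1/(-7 - 343) - 8)*80 = (1/(-350) - 8)*80 = (-1/350 - 8)*80 = -2801/350*80 = -22408/35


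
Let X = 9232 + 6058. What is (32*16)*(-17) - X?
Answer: -23994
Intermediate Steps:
X = 15290
(32*16)*(-17) - X = (32*16)*(-17) - 1*15290 = 512*(-17) - 15290 = -8704 - 15290 = -23994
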